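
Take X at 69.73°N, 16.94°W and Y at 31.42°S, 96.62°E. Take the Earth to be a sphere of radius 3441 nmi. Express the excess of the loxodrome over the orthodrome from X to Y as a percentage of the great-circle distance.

4.8%

Great circle: σ = 2.2233 rad → d_gc = Rσ = 7650.5 nmi
Rhumb: Δφ = -1.7654, Δλ = +1.9820, Δψ = -2.2999, q = Δφ/Δψ = 0.7676 → d_rh = R√(Δφ²+q²Δλ²) = 8019.3 nmi
Excess = (8019.3 − 7650.5) / 7650.5 = 368.8 / 7650.5 = 4.82% ≈ 4.8%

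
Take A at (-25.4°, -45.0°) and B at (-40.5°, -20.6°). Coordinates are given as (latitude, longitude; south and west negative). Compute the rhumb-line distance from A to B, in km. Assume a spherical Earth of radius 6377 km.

2822 km

Rhumb course C = atan2(Δλ, Δψ) with Δψ = ln[tan(π/4+φ₂/2)/tan(π/4+φ₁/2)] = -0.3158, Δλ = +0.4259 → C = 126.55°
d = R·|Δφ| / |cos C| = 6377·0.26354 / 0.59559 = 2822 km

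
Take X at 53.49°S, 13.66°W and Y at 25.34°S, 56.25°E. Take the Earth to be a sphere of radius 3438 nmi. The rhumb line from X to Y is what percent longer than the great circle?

Great circle: σ = 1.0137 rad → d_gc = Rσ = 3485.2 nmi
Rhumb: Δφ = +0.4913, Δλ = +1.2202, Δψ = +0.6517, q = Δφ/Δψ = 0.7539 → d_rh = R√(Δφ²+q²Δλ²) = 3585.4 nmi
Excess = (3585.4 − 3485.2) / 3485.2 = 100.2 / 3485.2 = 2.88% ≈ 2.9%

2.9%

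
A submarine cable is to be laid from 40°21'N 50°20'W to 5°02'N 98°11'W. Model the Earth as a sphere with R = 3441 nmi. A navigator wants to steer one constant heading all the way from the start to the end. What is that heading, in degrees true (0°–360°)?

Meridional parts: M(φ₁)=+0.7709, M(φ₂)=+0.0880 → ΔM = -0.6829;  Δλ = -0.8351 rad
tan C = Δλ / ΔM = +1.2229 → C = 230.73°

230.7°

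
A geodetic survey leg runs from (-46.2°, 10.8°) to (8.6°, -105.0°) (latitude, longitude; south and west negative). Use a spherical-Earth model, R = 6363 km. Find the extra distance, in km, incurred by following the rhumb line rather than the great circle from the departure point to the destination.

Great circle: cos σ = sin φ₁ sin φ₂ + cos φ₁ cos φ₂ cos Δλ,  σ = 1.9886 rad → d_gc = 12653.7 km
Rhumb line: Δψ = +1.0620, q = Δφ/Δψ = 0.9006, d_rh = R√(Δφ²+q²Δλ²) = 13083.8 km
Excess = 13083.8 − 12653.7 = 430.1 ≈ 430 km

430 km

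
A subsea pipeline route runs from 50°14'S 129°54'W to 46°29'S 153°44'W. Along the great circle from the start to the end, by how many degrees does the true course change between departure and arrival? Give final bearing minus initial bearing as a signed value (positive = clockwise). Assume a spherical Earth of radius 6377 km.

At departure: θ₁ = atan2(sin Δλ cos φ₂, cos φ₁ sin φ₂ − sin φ₁ cos φ₂ cos Δλ) = 274.17°
At arrival: θ₂ = atan2(sin Δλ cos φ₁, −cos φ₂ sin φ₁ + sin φ₂ cos φ₁ cos Δλ) = 292.10°
Δθ = θ₂ − θ₁ = +17.9°

+17.9°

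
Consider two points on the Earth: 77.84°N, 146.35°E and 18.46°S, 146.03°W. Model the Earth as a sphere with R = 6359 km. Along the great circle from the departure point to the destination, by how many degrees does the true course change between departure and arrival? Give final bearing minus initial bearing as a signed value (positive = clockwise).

+52.9°

At departure: θ₁ = atan2(sin Δλ cos φ₂, cos φ₁ sin φ₂ − sin φ₁ cos φ₂ cos Δλ) = 115.57°
At arrival: θ₂ = atan2(sin Δλ cos φ₁, −cos φ₂ sin φ₁ + sin φ₂ cos φ₁ cos Δλ) = 168.44°
Δθ = θ₂ − θ₁ = +52.9°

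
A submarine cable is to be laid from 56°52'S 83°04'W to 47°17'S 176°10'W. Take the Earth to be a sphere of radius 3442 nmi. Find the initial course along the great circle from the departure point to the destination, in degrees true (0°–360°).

237.5°

θ = atan2( sin Δλ·cos φ₂ ,  cos φ₁ sin φ₂ − sin φ₁ cos φ₂ cos Δλ )
  = atan2(-0.6774, -0.4323) = 237.45°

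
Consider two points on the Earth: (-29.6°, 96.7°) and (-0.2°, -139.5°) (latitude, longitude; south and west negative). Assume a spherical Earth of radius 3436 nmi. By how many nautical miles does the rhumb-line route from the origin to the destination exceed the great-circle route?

Great circle: cos σ = sin φ₁ sin φ₂ + cos φ₁ cos φ₂ cos Δλ,  σ = 2.0737 rad → d_gc = 7125.2 nmi
Rhumb line: Δψ = +0.5378, q = Δφ/Δψ = 0.9542, d_rh = R√(Δφ²+q²Δλ²) = 7300.1 nmi
Excess = 7300.1 − 7125.2 = 174.9 ≈ 175 nmi

175 nmi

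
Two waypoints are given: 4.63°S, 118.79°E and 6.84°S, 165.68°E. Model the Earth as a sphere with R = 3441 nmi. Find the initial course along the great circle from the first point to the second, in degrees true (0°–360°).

95.0°

θ = atan2( sin Δλ·cos φ₂ ,  cos φ₁ sin φ₂ − sin φ₁ cos φ₂ cos Δλ )
  = atan2(+0.7248, -0.0639) = 95.04°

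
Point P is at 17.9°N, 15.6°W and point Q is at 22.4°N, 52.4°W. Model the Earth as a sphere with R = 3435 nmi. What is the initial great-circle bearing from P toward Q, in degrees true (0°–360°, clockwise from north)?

283.7°

θ = atan2( sin Δλ·cos φ₂ ,  cos φ₁ sin φ₂ − sin φ₁ cos φ₂ cos Δλ )
  = atan2(-0.5538, +0.1351) = 283.71°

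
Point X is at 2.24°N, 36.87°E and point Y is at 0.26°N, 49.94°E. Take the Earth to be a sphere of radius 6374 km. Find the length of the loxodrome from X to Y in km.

1470 km

Δψ = ln[tan(π/4+φ₂/2)/tan(π/4+φ₁/2)] = -0.0346;  Δφ = -0.0346 rad,  Δλ = +0.2281 rad
q = Δφ/Δψ = 0.9997
d = R·√(Δφ² + q²Δλ²) = 6374·0.23065 = 1470 km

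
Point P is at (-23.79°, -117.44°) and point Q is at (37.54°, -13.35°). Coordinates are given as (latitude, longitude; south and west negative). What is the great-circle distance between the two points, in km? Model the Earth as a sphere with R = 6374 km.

Haversine: a = sin²(Δφ/2)+cos φ₁ cos φ₂ sin²(Δλ/2) = 0.71121;  σ = 2·atan2(√a,√(1−a))
σ = 114.988° → d = Rσ = 6374·2.00691 = 12792 km

12792 km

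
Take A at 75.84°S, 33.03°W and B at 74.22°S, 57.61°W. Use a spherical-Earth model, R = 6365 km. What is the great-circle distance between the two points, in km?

cos σ = sin φ₁ sin φ₂ + cos φ₁ cos φ₂ cos Δλ
      = sin(-75.84°)sin(-74.22°) + cos(-75.84°)cos(-74.22°)cos(-24.58°) = 0.9936
σ = 6.500° → d = Rσ = 6365·0.11345 = 722 km

722 km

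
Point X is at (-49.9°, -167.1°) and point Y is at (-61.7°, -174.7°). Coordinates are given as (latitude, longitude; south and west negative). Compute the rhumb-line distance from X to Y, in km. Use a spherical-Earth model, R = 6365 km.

1393 km

Rhumb course C = atan2(Δλ, Δψ) with Δψ = ln[tan(π/4+φ₂/2)/tan(π/4+φ₁/2)] = -0.3699, Δλ = -0.1326 → C = 199.73°
d = R·|Δφ| / |cos C| = 6365·0.20595 / 0.94131 = 1393 km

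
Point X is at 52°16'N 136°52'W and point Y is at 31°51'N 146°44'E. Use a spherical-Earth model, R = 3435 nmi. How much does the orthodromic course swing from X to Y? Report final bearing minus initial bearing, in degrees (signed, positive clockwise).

Initial bearing θ₁ = atan2(sin Δλ cos φ₂, cos φ₁ sin φ₂ − sin φ₁ cos φ₂ cos Δλ) = 281.30°
Final bearing θ₂ = (initial bearing from the destination back to the start) + 180° = 224.95°
Δθ = θ₂ − θ₁ = -56.3°

-56.3°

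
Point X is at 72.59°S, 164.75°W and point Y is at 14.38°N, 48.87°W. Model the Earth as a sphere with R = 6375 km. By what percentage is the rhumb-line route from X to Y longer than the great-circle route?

Great circle: σ = 1.9428 rad → d_gc = Rσ = 12385.4 km
Rhumb: Δφ = +1.5179, Δλ = +2.0225, Δψ = +2.1302, q = Δφ/Δψ = 0.7126 → d_rh = R√(Δφ²+q²Δλ²) = 13343.3 km
Excess = (13343.3 − 12385.4) / 12385.4 = 957.9 / 12385.4 = 7.73% ≈ 7.7%

7.7%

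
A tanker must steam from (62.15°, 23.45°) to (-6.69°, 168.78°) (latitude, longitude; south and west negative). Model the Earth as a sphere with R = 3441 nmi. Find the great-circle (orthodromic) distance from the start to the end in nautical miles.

7146 nmi

cos σ = sin φ₁ sin φ₂ + cos φ₁ cos φ₂ cos Δλ
      = sin(62.15°)sin(-6.69°) + cos(62.15°)cos(-6.69°)cos(145.33°) = -0.4846
σ = 118.986° → d = Rσ = 3441·2.07670 = 7146 nmi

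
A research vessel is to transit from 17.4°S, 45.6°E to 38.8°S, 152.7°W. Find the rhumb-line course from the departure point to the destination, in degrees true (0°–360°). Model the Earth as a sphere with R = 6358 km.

98.6°

Δψ = ln[tan(π/4+φ₂/2)/tan(π/4+φ₁/2)] = -0.4273
Δλ = +2.8222 rad (taken the short way round)
course = atan2(Δλ, Δψ) = 98.61°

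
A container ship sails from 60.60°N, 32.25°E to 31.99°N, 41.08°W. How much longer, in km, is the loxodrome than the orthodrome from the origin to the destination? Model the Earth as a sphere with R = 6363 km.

245 km

Great circle: cos σ = sin φ₁ sin φ₂ + cos φ₁ cos φ₂ cos Δλ,  σ = 0.9509 rad → d_gc = 6050.4 km
Rhumb line: Δψ = -0.7483, q = Δφ/Δψ = 0.6673, d_rh = R√(Δφ²+q²Δλ²) = 6295.2 km
Excess = 6295.2 − 6050.4 = 244.8 ≈ 245 km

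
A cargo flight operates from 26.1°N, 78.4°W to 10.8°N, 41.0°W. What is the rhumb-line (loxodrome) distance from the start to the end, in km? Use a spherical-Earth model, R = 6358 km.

Δψ = ln[tan(π/4+φ₂/2)/tan(π/4+φ₁/2)] = -0.2825;  Δφ = -0.2670 rad,  Δλ = +0.6528 rad
q = Δφ/Δψ = 0.9451
d = R·√(Δφ² + q²Δλ²) = 6358·0.67226 = 4274 km

4274 km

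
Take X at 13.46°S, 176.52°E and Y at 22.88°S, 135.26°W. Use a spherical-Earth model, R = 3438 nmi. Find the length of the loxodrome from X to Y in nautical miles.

2803 nmi

Rhumb course C = atan2(Δλ, Δψ) with Δψ = ln[tan(π/4+φ₂/2)/tan(π/4+φ₁/2)] = -0.1733, Δλ = +0.8416 → C = 101.63°
d = R·|Δφ| / |cos C| = 3438·0.16441 / 0.20166 = 2803 nmi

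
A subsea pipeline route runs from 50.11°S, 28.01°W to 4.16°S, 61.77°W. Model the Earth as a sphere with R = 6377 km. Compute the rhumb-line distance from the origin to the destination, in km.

Δψ = ln[tan(π/4+φ₂/2)/tan(π/4+φ₁/2)] = +0.9410;  Δφ = +0.8020 rad,  Δλ = -0.5892 rad
q = Δφ/Δψ = 0.8523
d = R·√(Δφ² + q²Δλ²) = 6377·0.94623 = 6034 km

6034 km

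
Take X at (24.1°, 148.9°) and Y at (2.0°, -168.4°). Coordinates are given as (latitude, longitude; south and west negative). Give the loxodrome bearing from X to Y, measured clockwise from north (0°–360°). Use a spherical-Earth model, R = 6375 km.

118.1°

Meridional parts: M(φ₁)=+0.4336, M(φ₂)=+0.0349 → ΔM = -0.3987;  Δλ = +0.7453 rad
tan C = Δλ / ΔM = -1.8693 → C = 118.15°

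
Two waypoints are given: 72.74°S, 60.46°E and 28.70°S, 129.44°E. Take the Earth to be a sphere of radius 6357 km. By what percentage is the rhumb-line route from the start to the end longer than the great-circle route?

Great circle: σ = 0.9861 rad → d_gc = Rσ = 6268.6 km
Rhumb: Δφ = +0.7686, Δλ = +1.2039, Δψ = +1.3621, q = Δφ/Δψ = 0.5643 → d_rh = R√(Δφ²+q²Δλ²) = 6521.3 km
Excess = (6521.3 − 6268.6) / 6268.6 = 252.7 / 6268.6 = 4.03% ≈ 4.0%

4.0%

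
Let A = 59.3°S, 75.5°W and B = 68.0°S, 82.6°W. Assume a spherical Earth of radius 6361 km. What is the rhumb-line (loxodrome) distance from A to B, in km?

1026 km

Δψ = ln[tan(π/4+φ₂/2)/tan(π/4+φ₁/2)] = -0.3452;  Δφ = -0.1518 rad,  Δλ = -0.1239 rad
q = Δφ/Δψ = 0.4399
d = R·√(Δφ² + q²Δλ²) = 6361·0.16133 = 1026 km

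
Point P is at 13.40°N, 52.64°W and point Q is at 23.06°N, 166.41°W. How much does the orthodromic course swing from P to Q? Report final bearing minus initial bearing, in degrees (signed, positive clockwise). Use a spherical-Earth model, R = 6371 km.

At departure: θ₁ = atan2(sin Δλ cos φ₂, cos φ₁ sin φ₂ − sin φ₁ cos φ₂ cos Δλ) = 299.01°
At arrival: θ₂ = atan2(sin Δλ cos φ₁, −cos φ₂ sin φ₁ + sin φ₂ cos φ₁ cos Δλ) = 247.61°
Δθ = θ₂ − θ₁ = -51.4°

-51.4°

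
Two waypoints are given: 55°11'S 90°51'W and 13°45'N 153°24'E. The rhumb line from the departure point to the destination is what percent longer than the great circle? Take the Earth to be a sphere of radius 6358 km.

Great circle: σ = 2.0220 rad → d_gc = Rσ = 12856.1 km
Rhumb: Δφ = +1.2031, Δλ = -2.0202, Δψ = +1.4021, q = Δφ/Δψ = 0.8581 → d_rh = R√(Δφ²+q²Δλ²) = 13415.7 km
Excess = (13415.7 − 12856.1) / 12856.1 = 559.6 / 12856.1 = 4.353% ≈ 4.4%

4.4%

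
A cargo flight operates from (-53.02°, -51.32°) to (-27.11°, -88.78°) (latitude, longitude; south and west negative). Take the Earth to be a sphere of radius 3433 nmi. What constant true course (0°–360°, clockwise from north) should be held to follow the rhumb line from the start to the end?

312.7°

Δψ = ln[tan(π/4+φ₂/2)/tan(π/4+φ₁/2)] = +0.6035
Δλ = -0.6538 rad (taken the short way round)
course = atan2(Δλ, Δψ) = 312.71°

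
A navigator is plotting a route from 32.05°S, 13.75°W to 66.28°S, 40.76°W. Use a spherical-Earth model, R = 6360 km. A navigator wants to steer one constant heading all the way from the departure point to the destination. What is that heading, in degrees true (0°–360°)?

Δψ = ln[tan(π/4+φ₂/2)/tan(π/4+φ₁/2)] = -0.9696
Δλ = -0.4714 rad (taken the short way round)
course = atan2(Δλ, Δψ) = 205.93°

205.9°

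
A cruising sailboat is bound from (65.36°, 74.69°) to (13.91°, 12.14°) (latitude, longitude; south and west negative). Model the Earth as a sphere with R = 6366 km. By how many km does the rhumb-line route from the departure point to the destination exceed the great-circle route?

178 km

Great circle: cos σ = sin φ₁ sin φ₂ + cos φ₁ cos φ₂ cos Δλ,  σ = 1.1538 rad → d_gc = 7344.8 km
Rhumb line: Δψ = -1.2762, q = Δφ/Δψ = 0.7036, d_rh = R√(Δφ²+q²Δλ²) = 7522.6 km
Excess = 7522.6 − 7344.8 = 177.8 ≈ 178 km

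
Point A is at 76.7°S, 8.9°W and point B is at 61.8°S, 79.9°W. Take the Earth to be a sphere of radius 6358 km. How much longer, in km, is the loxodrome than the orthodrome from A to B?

Great circle: cos σ = sin φ₁ sin φ₂ + cos φ₁ cos φ₂ cos Δλ,  σ = 0.4667 rad → d_gc = 2967.3 km
Rhumb line: Δψ = +0.7675, q = Δφ/Δψ = 0.3388, d_rh = R√(Δφ²+q²Δλ²) = 3140.0 km
Excess = 3140.0 − 2967.3 = 172.7 ≈ 173 km

173 km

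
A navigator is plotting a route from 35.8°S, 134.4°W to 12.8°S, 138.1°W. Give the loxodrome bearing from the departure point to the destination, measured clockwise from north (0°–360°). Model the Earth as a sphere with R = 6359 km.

Δψ = ln[tan(π/4+φ₂/2)/tan(π/4+φ₁/2)] = +0.4447
Δλ = -0.0646 rad (taken the short way round)
course = atan2(Δλ, Δψ) = 351.74°

351.7°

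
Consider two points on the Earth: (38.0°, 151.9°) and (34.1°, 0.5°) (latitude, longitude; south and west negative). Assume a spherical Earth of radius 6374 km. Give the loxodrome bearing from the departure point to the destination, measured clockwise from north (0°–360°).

268.2°

Δψ = ln[tan(π/4+φ₂/2)/tan(π/4+φ₁/2)] = -0.0842
Δλ = -2.6424 rad (taken the short way round)
course = atan2(Δλ, Δψ) = 268.17°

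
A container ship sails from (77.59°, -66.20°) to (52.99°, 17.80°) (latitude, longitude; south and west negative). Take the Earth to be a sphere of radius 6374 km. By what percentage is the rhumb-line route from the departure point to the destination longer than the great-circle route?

Great circle: σ = 0.6544 rad → d_gc = Rσ = 4171.3 km
Rhumb: Δφ = -0.4294, Δλ = +1.4661, Δψ = -1.1244, q = Δφ/Δψ = 0.3818 → d_rh = R√(Δφ²+q²Δλ²) = 4496.9 km
Excess = (4496.9 − 4171.3) / 4171.3 = 325.6 / 4171.3 = 7.81% ≈ 7.8%

7.8%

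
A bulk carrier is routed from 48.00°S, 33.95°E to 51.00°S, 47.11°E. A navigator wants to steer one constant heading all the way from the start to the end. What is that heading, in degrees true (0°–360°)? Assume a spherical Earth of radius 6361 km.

Δψ = ln[tan(π/4+φ₂/2)/tan(π/4+φ₁/2)] = -0.0807
Δλ = +0.2297 rad (taken the short way round)
course = atan2(Δλ, Δψ) = 109.35°

109.3°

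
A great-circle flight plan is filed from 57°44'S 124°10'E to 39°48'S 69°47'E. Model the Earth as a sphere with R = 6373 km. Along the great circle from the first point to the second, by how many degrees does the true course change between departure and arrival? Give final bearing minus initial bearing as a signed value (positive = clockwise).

Initial bearing θ₁ = atan2(sin Δλ cos φ₂, cos φ₁ sin φ₂ − sin φ₁ cos φ₂ cos Δλ) = 273.35°
Final bearing θ₂ = (initial bearing from the destination back to the start) + 180° = 316.08°
Δθ = θ₂ − θ₁ = +42.7°

+42.7°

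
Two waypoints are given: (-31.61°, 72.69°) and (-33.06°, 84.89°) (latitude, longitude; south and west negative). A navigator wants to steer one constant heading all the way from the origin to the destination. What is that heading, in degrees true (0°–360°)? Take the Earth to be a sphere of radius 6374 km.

Meridional parts: M(φ₁)=-0.5820, M(φ₂)=-0.6120 → ΔM = -0.0300;  Δλ = +0.2129 rad
tan C = Δλ / ΔM = -7.1088 → C = 98.01°

98.0°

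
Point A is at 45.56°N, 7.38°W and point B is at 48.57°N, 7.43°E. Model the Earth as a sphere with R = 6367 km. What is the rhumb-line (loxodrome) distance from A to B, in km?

1169 km

Rhumb course C = atan2(Δλ, Δψ) with Δψ = ln[tan(π/4+φ₂/2)/tan(π/4+φ₁/2)] = +0.0772, Δλ = +0.2585 → C = 73.38°
d = R·|Δφ| / |cos C| = 6367·0.05253 / 0.28602 = 1169 km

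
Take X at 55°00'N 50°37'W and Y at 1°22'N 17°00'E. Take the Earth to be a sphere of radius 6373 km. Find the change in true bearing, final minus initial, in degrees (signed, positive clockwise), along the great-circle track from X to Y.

+39.0°

At departure: θ₁ = atan2(sin Δλ cos φ₂, cos φ₁ sin φ₂ − sin φ₁ cos φ₂ cos Δλ) = 107.88°
At arrival: θ₂ = atan2(sin Δλ cos φ₁, −cos φ₂ sin φ₁ + sin φ₂ cos φ₁ cos Δλ) = 146.90°
Δθ = θ₂ − θ₁ = +39.0°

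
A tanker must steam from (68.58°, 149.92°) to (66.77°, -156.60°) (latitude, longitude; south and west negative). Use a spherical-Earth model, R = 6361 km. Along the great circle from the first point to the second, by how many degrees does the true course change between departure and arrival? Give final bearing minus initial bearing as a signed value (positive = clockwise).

+50.0°

At departure: θ₁ = atan2(sin Δλ cos φ₂, cos φ₁ sin φ₂ − sin φ₁ cos φ₂ cos Δλ) = 69.73°
At arrival: θ₂ = atan2(sin Δλ cos φ₁, −cos φ₂ sin φ₁ + sin φ₂ cos φ₁ cos Δλ) = 119.71°
Δθ = θ₂ − θ₁ = +50.0°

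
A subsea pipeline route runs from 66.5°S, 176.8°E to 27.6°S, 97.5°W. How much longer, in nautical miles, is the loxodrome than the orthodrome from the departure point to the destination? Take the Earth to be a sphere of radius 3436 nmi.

225 nmi

Great circle: cos σ = sin φ₁ sin φ₂ + cos φ₁ cos φ₂ cos Δλ,  σ = 1.1025 rad → d_gc = 3788.19 nmi
Rhumb line: Δψ = +1.0687, q = Δφ/Δψ = 0.6353, d_rh = R√(Δφ²+q²Δλ²) = 4012.72 nmi
Excess = 4012.72 − 3788.19 = 224.53 ≈ 225 nmi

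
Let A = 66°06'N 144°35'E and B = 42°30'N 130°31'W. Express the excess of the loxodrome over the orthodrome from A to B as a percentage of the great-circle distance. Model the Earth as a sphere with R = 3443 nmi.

Great circle: σ = 0.8708 rad → d_gc = Rσ = 2998.2 nmi
Rhumb: Δφ = -0.4119, Δλ = +1.4818, Δψ = -0.7319, q = Δφ/Δψ = 0.5628 → d_rh = R√(Δφ²+q²Δλ²) = 3202.4 nmi
Excess = (3202.4 − 2998.2) / 2998.2 = 204.2 / 2998.2 = 6.81% ≈ 6.8%

6.8%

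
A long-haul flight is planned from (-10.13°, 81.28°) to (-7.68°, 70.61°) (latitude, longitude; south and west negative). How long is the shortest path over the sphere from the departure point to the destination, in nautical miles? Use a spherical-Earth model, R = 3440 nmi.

Haversine: a = sin²(Δφ/2)+cos φ₁ cos φ₂ sin²(Δλ/2) = 0.00889;  σ = 2·atan2(√a,√(1−a))
σ = 10.821° → d = Rσ = 3440·0.18886 = 650 nmi

650 nmi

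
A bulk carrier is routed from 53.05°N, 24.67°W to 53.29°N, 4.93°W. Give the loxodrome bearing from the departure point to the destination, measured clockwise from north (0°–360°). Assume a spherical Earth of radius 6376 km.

88.8°

Meridional parts: M(φ₁)=+1.0963, M(φ₂)=+1.1033 → ΔM = +0.0070;  Δλ = +0.3445 rad
tan C = Δλ / ΔM = +49.3040 → C = 88.84°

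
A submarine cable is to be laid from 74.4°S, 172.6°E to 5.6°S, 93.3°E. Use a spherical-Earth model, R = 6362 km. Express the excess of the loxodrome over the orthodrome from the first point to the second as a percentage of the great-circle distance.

Great circle: σ = 1.4266 rad → d_gc = Rσ = 9076.1 km
Rhumb: Δφ = +1.2008, Δλ = -1.3840, Δψ = +1.8900, q = Δφ/Δψ = 0.6353 → d_rh = R√(Δφ²+q²Δλ²) = 9468.7 km
Excess = (9468.7 − 9076.1) / 9076.1 = 392.6 / 9076.1 = 4.33% ≈ 4.3%

4.3%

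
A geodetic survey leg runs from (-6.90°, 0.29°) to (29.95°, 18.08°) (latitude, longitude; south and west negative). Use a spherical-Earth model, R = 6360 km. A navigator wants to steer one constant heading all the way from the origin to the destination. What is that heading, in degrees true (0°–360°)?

24.9°

Meridional parts: M(φ₁)=-0.1207, M(φ₂)=+0.5483 → ΔM = +0.6690;  Δλ = +0.3105 rad
tan C = Δλ / ΔM = +0.4641 → C = 24.90°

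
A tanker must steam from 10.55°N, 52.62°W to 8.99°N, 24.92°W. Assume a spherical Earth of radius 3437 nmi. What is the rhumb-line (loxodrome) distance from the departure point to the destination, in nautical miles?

1640 nmi

Rhumb course C = atan2(Δλ, Δψ) with Δψ = ln[tan(π/4+φ₂/2)/tan(π/4+φ₁/2)] = -0.0276, Δλ = +0.4835 → C = 93.27°
d = R·|Δφ| / |cos C| = 3437·0.02723 / 0.05706 = 1640 nmi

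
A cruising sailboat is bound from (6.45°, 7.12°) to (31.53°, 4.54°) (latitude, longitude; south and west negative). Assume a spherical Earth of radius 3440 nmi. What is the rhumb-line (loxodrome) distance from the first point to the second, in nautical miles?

Δψ = ln[tan(π/4+φ₂/2)/tan(π/4+φ₁/2)] = +0.4676;  Δφ = +0.4377 rad,  Δλ = -0.0450 rad
q = Δφ/Δψ = 0.9362
d = R·√(Δφ² + q²Δλ²) = 3440·0.43975 = 1513 nmi

1513 nmi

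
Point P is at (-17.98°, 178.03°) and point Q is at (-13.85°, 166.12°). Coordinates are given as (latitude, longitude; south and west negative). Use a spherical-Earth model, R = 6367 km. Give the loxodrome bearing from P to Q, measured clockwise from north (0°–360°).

Δψ = ln[tan(π/4+φ₂/2)/tan(π/4+φ₁/2)] = +0.0750
Δλ = -0.2079 rad (taken the short way round)
course = atan2(Δλ, Δψ) = 289.83°

289.8°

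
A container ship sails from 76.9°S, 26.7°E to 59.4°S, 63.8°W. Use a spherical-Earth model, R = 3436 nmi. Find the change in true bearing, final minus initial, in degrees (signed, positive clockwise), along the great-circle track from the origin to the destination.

At departure: θ₁ = atan2(sin Δλ cos φ₂, cos φ₁ sin φ₂ − sin φ₁ cos φ₂ cos Δλ) = 248.61°
At arrival: θ₂ = atan2(sin Δλ cos φ₁, −cos φ₂ sin φ₁ + sin φ₂ cos φ₁ cos Δλ) = 335.51°
Δθ = θ₂ − θ₁ = +86.9°

+86.9°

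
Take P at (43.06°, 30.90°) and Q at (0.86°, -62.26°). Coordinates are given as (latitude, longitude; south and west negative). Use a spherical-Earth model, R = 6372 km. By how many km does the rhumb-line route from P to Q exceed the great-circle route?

Great circle: cos σ = sin φ₁ sin φ₂ + cos φ₁ cos φ₂ cos Δλ,  σ = 1.6008 rad → d_gc = 10200.5 km
Rhumb line: Δψ = -0.8193, q = Δφ/Δψ = 0.8990, d_rh = R√(Δφ²+q²Δλ²) = 10429.8 km
Excess = 10429.8 − 10200.5 = 229.3 ≈ 229 km

229 km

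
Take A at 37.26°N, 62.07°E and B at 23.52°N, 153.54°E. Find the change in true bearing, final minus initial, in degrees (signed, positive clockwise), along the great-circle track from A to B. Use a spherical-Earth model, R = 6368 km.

+55.2°

Initial bearing θ₁ = atan2(sin Δλ cos φ₂, cos φ₁ sin φ₂ − sin φ₁ cos φ₂ cos Δλ) = 70.10°
Final bearing θ₂ = (initial bearing from the destination back to the start) + 180° = 125.30°
Δθ = θ₂ − θ₁ = +55.2°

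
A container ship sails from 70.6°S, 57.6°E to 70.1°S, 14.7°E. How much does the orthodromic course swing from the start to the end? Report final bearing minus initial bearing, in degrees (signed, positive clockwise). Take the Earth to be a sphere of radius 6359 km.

Initial bearing θ₁ = atan2(sin Δλ cos φ₂, cos φ₁ sin φ₂ − sin φ₁ cos φ₂ cos Δλ) = 251.59°
Final bearing θ₂ = (initial bearing from the destination back to the start) + 180° = 292.20°
Δθ = θ₂ − θ₁ = +40.6°

+40.6°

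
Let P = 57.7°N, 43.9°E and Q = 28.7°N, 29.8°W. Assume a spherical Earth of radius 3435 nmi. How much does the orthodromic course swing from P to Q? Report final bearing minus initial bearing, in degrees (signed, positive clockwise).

Initial bearing θ₁ = atan2(sin Δλ cos φ₂, cos φ₁ sin φ₂ − sin φ₁ cos φ₂ cos Δλ) = 273.30°
Final bearing θ₂ = (initial bearing from the destination back to the start) + 180° = 217.46°
Δθ = θ₂ − θ₁ = -55.8°

-55.8°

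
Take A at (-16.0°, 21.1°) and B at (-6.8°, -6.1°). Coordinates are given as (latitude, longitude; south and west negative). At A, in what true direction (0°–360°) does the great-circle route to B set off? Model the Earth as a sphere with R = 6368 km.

θ = atan2( sin Δλ·cos φ₂ ,  cos φ₁ sin φ₂ − sin φ₁ cos φ₂ cos Δλ )
  = atan2(-0.4539, +0.1296) = 285.94°

285.9°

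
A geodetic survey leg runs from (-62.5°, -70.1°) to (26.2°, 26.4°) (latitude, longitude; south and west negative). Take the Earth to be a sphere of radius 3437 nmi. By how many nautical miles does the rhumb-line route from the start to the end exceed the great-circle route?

182 nmi

Great circle: cos σ = sin φ₁ sin φ₂ + cos φ₁ cos φ₂ cos Δλ,  σ = 2.0247 rad → d_gc = 6959.1 nmi
Rhumb line: Δψ = +1.8818, q = Δφ/Δψ = 0.8227, d_rh = R√(Δφ²+q²Δλ²) = 7140.7 nmi
Excess = 7140.7 − 6959.1 = 181.6 ≈ 182 nmi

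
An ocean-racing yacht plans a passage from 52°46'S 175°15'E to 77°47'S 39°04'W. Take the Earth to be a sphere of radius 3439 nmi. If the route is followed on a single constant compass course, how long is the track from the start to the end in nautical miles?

Δψ = ln[tan(π/4+φ₂/2)/tan(π/4+φ₁/2)] = -1.1467;  Δφ = -0.4366 rad,  Δλ = +2.5427 rad
q = Δφ/Δψ = 0.3808
d = R·√(Δφ² + q²Δλ²) = 3439·1.06206 = 3652 nmi

3652 nmi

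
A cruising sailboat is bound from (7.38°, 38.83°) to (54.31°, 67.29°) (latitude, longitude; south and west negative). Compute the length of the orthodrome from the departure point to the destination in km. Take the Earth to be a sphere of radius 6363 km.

cos σ = sin φ₁ sin φ₂ + cos φ₁ cos φ₂ cos Δλ
      = sin(7.38°)sin(54.31°) + cos(7.38°)cos(54.31°)cos(28.46°) = 0.6130
σ = 52.195° → d = Rσ = 6363·0.91098 = 5797 km

5797 km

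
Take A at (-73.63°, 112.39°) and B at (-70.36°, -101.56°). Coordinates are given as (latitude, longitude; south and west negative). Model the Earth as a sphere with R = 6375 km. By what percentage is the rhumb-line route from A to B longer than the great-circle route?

31.2%

Great circle: σ = 0.6005 rad → d_gc = Rσ = 3828.1 km
Rhumb: Δφ = +0.0571, Δλ = +2.5491, Δψ = +0.1851, q = Δφ/Δψ = 0.3083 → d_rh = R√(Δφ²+q²Δλ²) = 5022.5 km
Excess = (5022.5 − 3828.1) / 3828.1 = 1194.4 / 3828.1 = 31.20% ≈ 31.2%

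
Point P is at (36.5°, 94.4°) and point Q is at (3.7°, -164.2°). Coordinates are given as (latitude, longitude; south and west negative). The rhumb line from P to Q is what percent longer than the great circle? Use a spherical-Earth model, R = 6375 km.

2.3%

Great circle: σ = 1.6913 rad → d_gc = Rσ = 10781.8 km
Rhumb: Δφ = -0.5725, Δλ = +1.7698, Δψ = -0.6205, q = Δφ/Δψ = 0.9226 → d_rh = R√(Δφ²+q²Δλ²) = 11030.5 km
Excess = (11030.5 − 10781.8) / 10781.8 = 248.7 / 10781.8 = 2.31% ≈ 2.3%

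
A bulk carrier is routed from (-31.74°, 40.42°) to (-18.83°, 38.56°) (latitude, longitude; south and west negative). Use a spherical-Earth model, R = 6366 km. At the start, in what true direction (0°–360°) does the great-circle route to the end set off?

θ = atan2( sin Δλ·cos φ₂ ,  cos φ₁ sin φ₂ − sin φ₁ cos φ₂ cos Δλ )
  = atan2(-0.0307, +0.2232) = 352.16°

352.2°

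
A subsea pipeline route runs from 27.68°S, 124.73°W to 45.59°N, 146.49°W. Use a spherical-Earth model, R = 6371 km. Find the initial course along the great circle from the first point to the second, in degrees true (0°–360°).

θ = atan2( sin Δλ·cos φ₂ ,  cos φ₁ sin φ₂ − sin φ₁ cos φ₂ cos Δλ )
  = atan2(-0.2594, +0.9345) = 344.49°

344.5°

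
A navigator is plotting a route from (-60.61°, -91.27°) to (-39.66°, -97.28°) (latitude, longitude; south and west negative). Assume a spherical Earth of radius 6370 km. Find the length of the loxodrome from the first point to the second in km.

Δψ = ln[tan(π/4+φ₂/2)/tan(π/4+φ₁/2)] = +0.5833;  Δφ = +0.3656 rad,  Δλ = -0.1049 rad
q = Δφ/Δψ = 0.6269
d = R·√(Δφ² + q²Δλ²) = 6370·0.37151 = 2367 km

2367 km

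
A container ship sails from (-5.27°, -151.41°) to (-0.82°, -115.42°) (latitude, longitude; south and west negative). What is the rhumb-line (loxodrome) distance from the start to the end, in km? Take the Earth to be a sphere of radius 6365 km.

4022 km

Δψ = ln[tan(π/4+φ₂/2)/tan(π/4+φ₁/2)] = +0.0778;  Δφ = +0.0777 rad,  Δλ = +0.6281 rad
q = Δφ/Δψ = 0.9983
d = R·√(Δφ² + q²Δλ²) = 6365·0.63189 = 4022 km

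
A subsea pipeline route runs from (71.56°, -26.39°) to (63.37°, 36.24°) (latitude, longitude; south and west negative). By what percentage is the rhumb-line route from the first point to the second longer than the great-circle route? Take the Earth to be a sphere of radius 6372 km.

4.4%

Great circle: σ = 0.4197 rad → d_gc = Rσ = 2674.5 km
Rhumb: Δφ = -0.1429, Δλ = +1.0931, Δψ = -0.3771, q = Δφ/Δψ = 0.3791 → d_rh = R√(Δφ²+q²Δλ²) = 2793.2 km
Excess = (2793.2 − 2674.5) / 2674.5 = 118.7 / 2674.5 = 4.44% ≈ 4.4%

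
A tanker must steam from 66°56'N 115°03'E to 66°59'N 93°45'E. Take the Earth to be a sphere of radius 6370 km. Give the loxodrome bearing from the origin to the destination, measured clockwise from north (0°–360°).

Meridional parts: M(φ₁)=+1.5893, M(φ₂)=+1.5916 → ΔM = +0.0022;  Δλ = -0.3718 rad
tan C = Δλ / ΔM = -166.7365 → C = 270.34°

270.3°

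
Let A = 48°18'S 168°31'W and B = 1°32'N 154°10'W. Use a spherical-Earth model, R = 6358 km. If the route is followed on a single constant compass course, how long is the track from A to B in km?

Δψ = ln[tan(π/4+φ₂/2)/tan(π/4+φ₁/2)] = +0.9921;  Δφ = +0.8698 rad,  Δλ = +0.2505 rad
q = Δφ/Δψ = 0.8767
d = R·√(Δφ² + q²Δλ²) = 6358·0.89704 = 5703 km

5703 km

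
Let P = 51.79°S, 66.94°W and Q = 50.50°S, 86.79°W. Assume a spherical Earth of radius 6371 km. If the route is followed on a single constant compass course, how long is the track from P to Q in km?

1392 km

Δψ = ln[tan(π/4+φ₂/2)/tan(π/4+φ₁/2)] = +0.0359;  Δφ = +0.0225 rad,  Δλ = -0.3464 rad
q = Δφ/Δψ = 0.6273
d = R·√(Δφ² + q²Δλ²) = 6371·0.21849 = 1392 km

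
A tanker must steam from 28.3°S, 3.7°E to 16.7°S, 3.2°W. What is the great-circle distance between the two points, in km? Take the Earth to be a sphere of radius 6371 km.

1471 km

cos σ = sin φ₁ sin φ₂ + cos φ₁ cos φ₂ cos Δλ
      = sin(-28.30°)sin(-16.70°) + cos(-28.30°)cos(-16.70°)cos(-6.90°) = 0.9735
σ = 13.228° → d = Rσ = 6371·0.23087 = 1471 km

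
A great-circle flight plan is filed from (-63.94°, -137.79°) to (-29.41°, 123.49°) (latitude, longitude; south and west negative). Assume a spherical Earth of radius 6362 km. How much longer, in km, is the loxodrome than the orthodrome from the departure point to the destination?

Great circle: cos σ = sin φ₁ sin φ₂ + cos φ₁ cos φ₂ cos Δλ,  σ = 1.1776 rad → d_gc = 7492.09 km
Rhumb line: Δψ = +0.9261, q = Δφ/Δψ = 0.6508, d_rh = R√(Δφ²+q²Δλ²) = 8098.65 km
Excess = 8098.65 − 7492.09 = 606.56 ≈ 607 km

607 km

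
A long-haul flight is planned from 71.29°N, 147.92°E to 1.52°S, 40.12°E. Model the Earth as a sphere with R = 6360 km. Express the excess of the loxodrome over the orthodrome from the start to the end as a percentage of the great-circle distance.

7.6%

Great circle: σ = 1.6943 rad → d_gc = Rσ = 10775.5 km
Rhumb: Δφ = -1.2708, Δλ = -1.8815, Δψ = -1.8299, q = Δφ/Δψ = 0.6944 → d_rh = R√(Δφ²+q²Δλ²) = 11592.0 km
Excess = (11592.0 − 10775.5) / 10775.5 = 816.5 / 10775.5 = 7.58% ≈ 7.6%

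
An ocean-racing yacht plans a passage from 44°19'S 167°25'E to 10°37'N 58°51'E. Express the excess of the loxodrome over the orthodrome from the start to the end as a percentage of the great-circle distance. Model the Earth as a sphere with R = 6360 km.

Great circle: σ = 1.9312 rad → d_gc = Rσ = 12282.3 km
Rhumb: Δφ = +0.9588, Δλ = -1.8948, Δψ = +1.0510, q = Δφ/Δψ = 0.9123 → d_rh = R√(Δφ²+q²Δλ²) = 12571.8 km
Excess = (12571.8 − 12282.3) / 12282.3 = 289.5 / 12282.3 = 2.36% ≈ 2.4%

2.4%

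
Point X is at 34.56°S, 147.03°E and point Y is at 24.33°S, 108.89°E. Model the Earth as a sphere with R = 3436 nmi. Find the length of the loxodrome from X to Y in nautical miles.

Rhumb course C = atan2(Δλ, Δψ) with Δψ = ln[tan(π/4+φ₂/2)/tan(π/4+φ₁/2)] = +0.2055, Δλ = -0.6657 → C = 287.15°
d = R·|Δφ| / |cos C| = 3436·0.17855 / 0.29495 = 2080 nmi

2080 nmi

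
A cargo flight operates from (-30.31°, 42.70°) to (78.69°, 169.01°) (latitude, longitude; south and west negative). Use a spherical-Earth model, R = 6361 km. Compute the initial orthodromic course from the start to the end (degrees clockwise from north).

11.3°

N = sin Δλ·cos φ₂ = +0.1580;  D = cos φ₁ sin φ₂ − sin φ₁ cos φ₂ cos Δλ = +0.7879
initial course = atan2(N, D) = 11.34°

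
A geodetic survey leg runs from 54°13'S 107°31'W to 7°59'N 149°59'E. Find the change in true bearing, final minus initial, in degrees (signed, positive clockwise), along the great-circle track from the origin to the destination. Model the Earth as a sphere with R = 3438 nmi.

+59.5°

Initial bearing θ₁ = atan2(sin Δλ cos φ₂, cos φ₁ sin φ₂ − sin φ₁ cos φ₂ cos Δλ) = 264.52°
Final bearing θ₂ = (initial bearing from the destination back to the start) + 180° = 324.00°
Δθ = θ₂ − θ₁ = +59.5°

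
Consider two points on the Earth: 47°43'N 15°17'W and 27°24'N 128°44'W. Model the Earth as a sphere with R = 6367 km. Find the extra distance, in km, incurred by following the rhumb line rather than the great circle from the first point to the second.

788 km

Great circle: cos σ = sin φ₁ sin φ₂ + cos φ₁ cos φ₂ cos Δλ,  σ = 1.4678 rad → d_gc = 9345.79 km
Rhumb line: Δψ = -0.4525, q = Δφ/Δψ = 0.7836, d_rh = R√(Δφ²+q²Δλ²) = 10133.35 km
Excess = 10133.35 − 9345.79 = 787.56 ≈ 788 km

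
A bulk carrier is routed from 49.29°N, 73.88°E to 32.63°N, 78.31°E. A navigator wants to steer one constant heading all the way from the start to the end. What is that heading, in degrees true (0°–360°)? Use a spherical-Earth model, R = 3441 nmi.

Δψ = ln[tan(π/4+φ₂/2)/tan(π/4+φ₁/2)] = -0.3885
Δλ = +0.0773 rad (taken the short way round)
course = atan2(Δλ, Δψ) = 168.74°

168.7°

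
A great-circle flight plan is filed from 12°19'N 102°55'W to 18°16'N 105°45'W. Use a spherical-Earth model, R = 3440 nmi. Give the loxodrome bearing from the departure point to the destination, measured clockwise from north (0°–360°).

Δψ = ln[tan(π/4+φ₂/2)/tan(π/4+φ₁/2)] = +0.1077
Δλ = -0.0495 rad (taken the short way round)
course = atan2(Δλ, Δψ) = 335.34°

335.3°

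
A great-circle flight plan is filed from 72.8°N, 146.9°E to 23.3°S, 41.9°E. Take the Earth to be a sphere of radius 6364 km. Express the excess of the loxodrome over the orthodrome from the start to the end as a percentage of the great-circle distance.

5.2%

Great circle: σ = 2.0355 rad → d_gc = Rσ = 12953.9 km
Rhumb: Δφ = -1.6773, Δλ = -1.8326, Δψ = -2.3073, q = Δφ/Δψ = 0.7269 → d_rh = R√(Δφ²+q²Δλ²) = 13631.4 km
Excess = (13631.4 − 12953.9) / 12953.9 = 677.5 / 12953.9 = 5.23% ≈ 5.2%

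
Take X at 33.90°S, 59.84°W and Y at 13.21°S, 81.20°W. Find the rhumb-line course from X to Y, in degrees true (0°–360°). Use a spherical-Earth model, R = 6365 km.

Δψ = ln[tan(π/4+φ₂/2)/tan(π/4+φ₁/2)] = +0.3969
Δλ = -0.3728 rad (taken the short way round)
course = atan2(Δλ, Δψ) = 316.80°

316.8°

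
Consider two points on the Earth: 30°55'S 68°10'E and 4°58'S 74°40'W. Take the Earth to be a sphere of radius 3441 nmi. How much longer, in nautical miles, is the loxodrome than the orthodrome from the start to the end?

Great circle: cos σ = sin φ₁ sin φ₂ + cos φ₁ cos φ₂ cos Δλ,  σ = 2.2609 rad → d_gc = 7779.7 nmi
Rhumb line: Δψ = +0.4811, q = Δφ/Δψ = 0.9415, d_rh = R√(Δφ²+q²Δλ²) = 8225.0 nmi
Excess = 8225.0 − 7779.7 = 445.3 ≈ 445 nmi

445 nmi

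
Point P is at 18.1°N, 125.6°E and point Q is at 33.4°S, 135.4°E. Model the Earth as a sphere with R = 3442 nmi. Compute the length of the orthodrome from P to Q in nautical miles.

3144 nmi

cos σ = sin φ₁ sin φ₂ + cos φ₁ cos φ₂ cos Δλ
      = sin(18.10°)sin(-33.40°) + cos(18.10°)cos(-33.40°)cos(9.80°) = 0.6109
σ = 52.343° → d = Rσ = 3442·0.91355 = 3144 nmi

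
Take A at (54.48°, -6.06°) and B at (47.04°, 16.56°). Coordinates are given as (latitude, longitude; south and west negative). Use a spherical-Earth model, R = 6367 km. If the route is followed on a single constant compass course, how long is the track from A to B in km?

1788 km

Rhumb course C = atan2(Δλ, Δψ) with Δψ = ln[tan(π/4+φ₂/2)/tan(π/4+φ₁/2)] = -0.2059, Δλ = +0.3948 → C = 117.54°
d = R·|Δφ| / |cos C| = 6367·0.12985 / 0.46235 = 1788 km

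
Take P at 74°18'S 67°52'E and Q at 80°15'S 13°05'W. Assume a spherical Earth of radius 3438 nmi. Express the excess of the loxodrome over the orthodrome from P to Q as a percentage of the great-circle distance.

Great circle: σ = 0.2978 rad → d_gc = Rσ = 1023.7 nmi
Rhumb: Δφ = -0.1038, Δλ = -1.4128, Δψ = -0.4803, q = Δφ/Δψ = 0.2162 → d_rh = R√(Δφ²+q²Δλ²) = 1109.3 nmi
Excess = (1109.3 − 1023.7) / 1023.7 = 85.6 / 1023.7 = 8.36% ≈ 8.4%

8.4%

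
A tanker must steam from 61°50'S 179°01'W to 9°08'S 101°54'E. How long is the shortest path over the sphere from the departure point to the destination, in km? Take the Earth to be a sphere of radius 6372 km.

cos σ = sin φ₁ sin φ₂ + cos φ₁ cos φ₂ cos Δλ
      = sin(-61.83°)sin(-9.13°) + cos(-61.83°)cos(-9.13°)cos(-79.08°) = 0.2282
σ = 76.809° → d = Rσ = 6372·1.34057 = 8542 km

8542 km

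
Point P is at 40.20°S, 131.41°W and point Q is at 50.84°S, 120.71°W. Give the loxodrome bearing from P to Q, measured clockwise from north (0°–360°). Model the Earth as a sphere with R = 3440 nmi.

145.0°

Meridional parts: M(φ₁)=-0.7675, M(φ₂)=-1.0337 → ΔM = -0.2662;  Δλ = +0.1868 rad
tan C = Δλ / ΔM = -0.7015 → C = 144.95°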